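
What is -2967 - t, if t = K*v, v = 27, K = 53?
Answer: -4398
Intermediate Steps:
t = 1431 (t = 53*27 = 1431)
-2967 - t = -2967 - 1*1431 = -2967 - 1431 = -4398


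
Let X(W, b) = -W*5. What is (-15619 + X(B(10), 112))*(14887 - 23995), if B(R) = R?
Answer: 142713252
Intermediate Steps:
X(W, b) = -5*W
(-15619 + X(B(10), 112))*(14887 - 23995) = (-15619 - 5*10)*(14887 - 23995) = (-15619 - 50)*(-9108) = -15669*(-9108) = 142713252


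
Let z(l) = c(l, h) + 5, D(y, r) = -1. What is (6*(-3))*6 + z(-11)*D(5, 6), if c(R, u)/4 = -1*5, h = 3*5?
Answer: -93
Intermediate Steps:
h = 15
c(R, u) = -20 (c(R, u) = 4*(-1*5) = 4*(-5) = -20)
z(l) = -15 (z(l) = -20 + 5 = -15)
(6*(-3))*6 + z(-11)*D(5, 6) = (6*(-3))*6 - 15*(-1) = -18*6 + 15 = -108 + 15 = -93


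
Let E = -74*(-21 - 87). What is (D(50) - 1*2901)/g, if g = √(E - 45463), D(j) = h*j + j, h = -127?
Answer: 9201*I*√37471/37471 ≈ 47.532*I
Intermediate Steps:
E = 7992 (E = -74*(-108) = 7992)
D(j) = -126*j (D(j) = -127*j + j = -126*j)
g = I*√37471 (g = √(7992 - 45463) = √(-37471) = I*√37471 ≈ 193.57*I)
(D(50) - 1*2901)/g = (-126*50 - 1*2901)/((I*√37471)) = (-6300 - 2901)*(-I*√37471/37471) = -(-9201)*I*√37471/37471 = 9201*I*√37471/37471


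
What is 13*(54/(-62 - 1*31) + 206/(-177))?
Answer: -124436/5487 ≈ -22.678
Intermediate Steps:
13*(54/(-62 - 1*31) + 206/(-177)) = 13*(54/(-62 - 31) + 206*(-1/177)) = 13*(54/(-93) - 206/177) = 13*(54*(-1/93) - 206/177) = 13*(-18/31 - 206/177) = 13*(-9572/5487) = -124436/5487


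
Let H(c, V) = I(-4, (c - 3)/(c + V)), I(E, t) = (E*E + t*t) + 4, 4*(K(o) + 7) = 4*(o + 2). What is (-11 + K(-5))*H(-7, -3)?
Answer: -441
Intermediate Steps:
K(o) = -5 + o (K(o) = -7 + (4*(o + 2))/4 = -7 + (4*(2 + o))/4 = -7 + (8 + 4*o)/4 = -7 + (2 + o) = -5 + o)
I(E, t) = 4 + E**2 + t**2 (I(E, t) = (E**2 + t**2) + 4 = 4 + E**2 + t**2)
H(c, V) = 20 + (-3 + c)**2/(V + c)**2 (H(c, V) = 4 + (-4)**2 + ((c - 3)/(c + V))**2 = 4 + 16 + ((-3 + c)/(V + c))**2 = 4 + 16 + (-3 + c)**2/(V + c)**2 = 20 + (-3 + c)**2/(V + c)**2)
(-11 + K(-5))*H(-7, -3) = (-11 + (-5 - 5))*(20 + (-3 - 7)**2/(-3 - 7)**2) = (-11 - 10)*(20 + (-10)**2/(-10)**2) = -21*(20 + 100*(1/100)) = -21*(20 + 1) = -21*21 = -441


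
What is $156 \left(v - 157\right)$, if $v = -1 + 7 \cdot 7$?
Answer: $-17004$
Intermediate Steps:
$v = 48$ ($v = -1 + 49 = 48$)
$156 \left(v - 157\right) = 156 \left(48 - 157\right) = 156 \left(-109\right) = -17004$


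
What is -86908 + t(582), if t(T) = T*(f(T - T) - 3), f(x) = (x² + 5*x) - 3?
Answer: -90400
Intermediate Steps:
f(x) = -3 + x² + 5*x
t(T) = -6*T (t(T) = T*((-3 + (T - T)² + 5*(T - T)) - 3) = T*((-3 + 0² + 5*0) - 3) = T*((-3 + 0 + 0) - 3) = T*(-3 - 3) = T*(-6) = -6*T)
-86908 + t(582) = -86908 - 6*582 = -86908 - 3492 = -90400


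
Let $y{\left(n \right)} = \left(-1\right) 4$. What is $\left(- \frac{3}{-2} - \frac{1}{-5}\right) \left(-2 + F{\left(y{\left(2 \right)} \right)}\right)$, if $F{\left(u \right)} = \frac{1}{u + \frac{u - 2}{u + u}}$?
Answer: $- \frac{51}{13} \approx -3.9231$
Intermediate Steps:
$y{\left(n \right)} = -4$
$F{\left(u \right)} = \frac{1}{u + \frac{-2 + u}{2 u}}$
$\left(- \frac{3}{-2} - \frac{1}{-5}\right) \left(-2 + F{\left(y{\left(2 \right)} \right)}\right) = \left(- \frac{3}{-2} - \frac{1}{-5}\right) \left(-2 + 2 \left(-4\right) \frac{1}{-2 - 4 + 2 \left(-4\right)^{2}}\right) = \left(\left(-3\right) \left(- \frac{1}{2}\right) - - \frac{1}{5}\right) \left(-2 + 2 \left(-4\right) \frac{1}{-2 - 4 + 2 \cdot 16}\right) = \left(\frac{3}{2} + \frac{1}{5}\right) \left(-2 + 2 \left(-4\right) \frac{1}{-2 - 4 + 32}\right) = \frac{17 \left(-2 + 2 \left(-4\right) \frac{1}{26}\right)}{10} = \frac{17 \left(-2 - \frac{4}{13}\right)}{10} = \frac{17}{10} \left(- \frac{30}{13}\right) = - \frac{51}{13}$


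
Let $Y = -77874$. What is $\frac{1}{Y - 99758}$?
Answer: $- \frac{1}{177632} \approx -5.6296 \cdot 10^{-6}$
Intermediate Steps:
$\frac{1}{Y - 99758} = \frac{1}{-77874 - 99758} = \frac{1}{-177632} = - \frac{1}{177632}$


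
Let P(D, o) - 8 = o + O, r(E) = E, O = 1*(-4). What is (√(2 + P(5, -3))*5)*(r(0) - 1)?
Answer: -5*√3 ≈ -8.6602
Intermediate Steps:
O = -4
P(D, o) = 4 + o (P(D, o) = 8 + (o - 4) = 8 + (-4 + o) = 4 + o)
(√(2 + P(5, -3))*5)*(r(0) - 1) = (√(2 + (4 - 3))*5)*(0 - 1) = (√(2 + 1)*5)*(-1) = (√3*5)*(-1) = (5*√3)*(-1) = -5*√3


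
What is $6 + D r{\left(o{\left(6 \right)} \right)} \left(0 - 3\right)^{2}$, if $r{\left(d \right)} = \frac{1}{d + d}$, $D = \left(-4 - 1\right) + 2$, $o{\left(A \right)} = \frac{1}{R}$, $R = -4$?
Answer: $60$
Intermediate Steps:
$o{\left(A \right)} = - \frac{1}{4}$ ($o{\left(A \right)} = \frac{1}{-4} = - \frac{1}{4}$)
$D = -3$ ($D = -5 + 2 = -3$)
$r{\left(d \right)} = \frac{1}{2 d}$
$6 + D r{\left(o{\left(6 \right)} \right)} \left(0 - 3\right)^{2} = 6 - 3 \frac{1}{2 \left(- \frac{1}{4}\right)} \left(0 - 3\right)^{2} = 6 - 3 \cdot \frac{1}{2} \left(-4\right) \left(-3\right)^{2} = 6 - 3 \left(\left(-2\right) 9\right) = 6 - -54 = 6 + 54 = 60$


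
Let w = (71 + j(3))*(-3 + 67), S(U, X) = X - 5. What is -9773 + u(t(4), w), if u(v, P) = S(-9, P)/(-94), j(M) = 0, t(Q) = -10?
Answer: -923201/94 ≈ -9821.3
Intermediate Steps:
S(U, X) = -5 + X
w = 4544 (w = (71 + 0)*(-3 + 67) = 71*64 = 4544)
u(v, P) = 5/94 - P/94 (u(v, P) = (-5 + P)/(-94) = (-5 + P)*(-1/94) = 5/94 - P/94)
-9773 + u(t(4), w) = -9773 + (5/94 - 1/94*4544) = -9773 + (5/94 - 2272/47) = -9773 - 4539/94 = -923201/94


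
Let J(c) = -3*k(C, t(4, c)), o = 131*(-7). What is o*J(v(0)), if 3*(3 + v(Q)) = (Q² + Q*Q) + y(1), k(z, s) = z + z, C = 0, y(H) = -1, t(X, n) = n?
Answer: 0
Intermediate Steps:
k(z, s) = 2*z
o = -917
v(Q) = -10/3 + 2*Q²/3 (v(Q) = -3 + ((Q² + Q*Q) - 1)/3 = -3 + ((Q² + Q²) - 1)/3 = -3 + (2*Q² - 1)/3 = -3 + (-1 + 2*Q²)/3 = -3 + (-⅓ + 2*Q²/3) = -10/3 + 2*Q²/3)
J(c) = 0 (J(c) = -6*0 = -3*0 = 0)
o*J(v(0)) = -917*0 = 0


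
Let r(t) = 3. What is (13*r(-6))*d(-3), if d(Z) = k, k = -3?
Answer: -117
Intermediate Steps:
d(Z) = -3
(13*r(-6))*d(-3) = (13*3)*(-3) = 39*(-3) = -117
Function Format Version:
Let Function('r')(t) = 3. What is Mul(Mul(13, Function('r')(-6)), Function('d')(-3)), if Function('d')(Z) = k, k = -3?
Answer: -117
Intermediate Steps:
Function('d')(Z) = -3
Mul(Mul(13, Function('r')(-6)), Function('d')(-3)) = Mul(Mul(13, 3), -3) = Mul(39, -3) = -117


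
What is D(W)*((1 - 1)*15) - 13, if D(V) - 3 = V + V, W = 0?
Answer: -13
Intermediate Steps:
D(V) = 3 + 2*V (D(V) = 3 + (V + V) = 3 + 2*V)
D(W)*((1 - 1)*15) - 13 = (3 + 2*0)*((1 - 1)*15) - 13 = (3 + 0)*(0*15) - 13 = 3*0 - 13 = 0 - 13 = -13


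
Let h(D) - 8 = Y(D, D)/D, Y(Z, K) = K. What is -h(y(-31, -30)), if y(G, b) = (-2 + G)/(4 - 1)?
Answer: -9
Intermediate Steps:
y(G, b) = -⅔ + G/3 (y(G, b) = (-2 + G)/3 = (-2 + G)*(⅓) = -⅔ + G/3)
h(D) = 9 (h(D) = 8 + D/D = 8 + 1 = 9)
-h(y(-31, -30)) = -1*9 = -9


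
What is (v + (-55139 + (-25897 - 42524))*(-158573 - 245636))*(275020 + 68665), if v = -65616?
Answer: 17165003098352440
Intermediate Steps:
(v + (-55139 + (-25897 - 42524))*(-158573 - 245636))*(275020 + 68665) = (-65616 + (-55139 + (-25897 - 42524))*(-158573 - 245636))*(275020 + 68665) = (-65616 + (-55139 - 68421)*(-404209))*343685 = (-65616 - 123560*(-404209))*343685 = (-65616 + 49944064040)*343685 = 49943998424*343685 = 17165003098352440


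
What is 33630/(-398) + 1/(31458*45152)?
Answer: -23883885022841/282657931584 ≈ -84.497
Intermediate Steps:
33630/(-398) + 1/(31458*45152) = 33630*(-1/398) + (1/31458)*(1/45152) = -16815/199 + 1/1420391616 = -23883885022841/282657931584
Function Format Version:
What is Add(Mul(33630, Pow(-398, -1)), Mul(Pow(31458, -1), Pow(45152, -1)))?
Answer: Rational(-23883885022841, 282657931584) ≈ -84.497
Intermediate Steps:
Add(Mul(33630, Pow(-398, -1)), Mul(Pow(31458, -1), Pow(45152, -1))) = Add(Mul(33630, Rational(-1, 398)), Mul(Rational(1, 31458), Rational(1, 45152))) = Add(Rational(-16815, 199), Rational(1, 1420391616)) = Rational(-23883885022841, 282657931584)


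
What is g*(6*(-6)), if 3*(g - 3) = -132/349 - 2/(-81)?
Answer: -977708/9423 ≈ -103.76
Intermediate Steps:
g = 244427/84807 (g = 3 + (-132/349 - 2/(-81))/3 = 3 + (-132*1/349 - 2*(-1/81))/3 = 3 + (-132/349 + 2/81)/3 = 3 + (1/3)*(-9994/28269) = 3 - 9994/84807 = 244427/84807 ≈ 2.8822)
g*(6*(-6)) = 244427*(6*(-6))/84807 = (244427/84807)*(-36) = -977708/9423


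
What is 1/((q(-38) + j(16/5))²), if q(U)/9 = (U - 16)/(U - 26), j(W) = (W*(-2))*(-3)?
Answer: 25600/18378369 ≈ 0.0013929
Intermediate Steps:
j(W) = 6*W (j(W) = -2*W*(-3) = 6*W)
q(U) = 9*(-16 + U)/(-26 + U) (q(U) = 9*((U - 16)/(U - 26)) = 9*((-16 + U)/(-26 + U)) = 9*(-16 + U)/(-26 + U))
1/((q(-38) + j(16/5))²) = 1/((9*(-16 - 38)/(-26 - 38) + 6*(16/5))²) = 1/((9*(-54)/(-64) + 6*(16*(⅕)))²) = 1/((9*(-1/64)*(-54) + 6*(16/5))²) = 1/((243/32 + 96/5)²) = 1/((4287/160)²) = 1/(18378369/25600) = 25600/18378369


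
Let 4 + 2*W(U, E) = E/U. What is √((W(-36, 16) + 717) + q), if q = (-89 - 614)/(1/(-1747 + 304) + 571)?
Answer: √272488823722435/617964 ≈ 26.712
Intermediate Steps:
W(U, E) = -2 + E/(2*U) (W(U, E) = -2 + (E/U)/2 = -2 + E/(2*U))
q = -1014429/823952 (q = -703/(1/(-1443) + 571) = -703/(-1/1443 + 571) = -703/823952/1443 = -703*1443/823952 = -1014429/823952 ≈ -1.2312)
√((W(-36, 16) + 717) + q) = √(((-2 + (½)*16/(-36)) + 717) - 1014429/823952) = √(((-2 + (½)*16*(-1/36)) + 717) - 1014429/823952) = √(((-2 - 2/9) + 717) - 1014429/823952) = √((-20/9 + 717) - 1014429/823952) = √(6433/9 - 1014429/823952) = √(5291353355/7415568) = √272488823722435/617964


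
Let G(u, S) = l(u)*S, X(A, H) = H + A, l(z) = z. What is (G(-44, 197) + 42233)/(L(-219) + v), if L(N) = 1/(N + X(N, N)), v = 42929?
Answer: 22052205/28204352 ≈ 0.78187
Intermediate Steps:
X(A, H) = A + H
L(N) = 1/(3*N) (L(N) = 1/(N + (N + N)) = 1/(N + 2*N) = 1/(3*N))
G(u, S) = S*u (G(u, S) = u*S = S*u)
(G(-44, 197) + 42233)/(L(-219) + v) = (197*(-44) + 42233)/((⅓)/(-219) + 42929) = (-8668 + 42233)/((⅓)*(-1/219) + 42929) = 33565/(-1/657 + 42929) = 33565/(28204352/657) = 33565*(657/28204352) = 22052205/28204352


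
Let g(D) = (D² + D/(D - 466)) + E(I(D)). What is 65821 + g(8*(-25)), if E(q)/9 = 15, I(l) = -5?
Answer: 35283448/333 ≈ 1.0596e+5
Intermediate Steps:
E(q) = 135 (E(q) = 9*15 = 135)
g(D) = 135 + D² + D/(-466 + D) (g(D) = (D² + D/(D - 466)) + 135 = (D² + D/(-466 + D)) + 135 = 135 + D² + D/(-466 + D))
65821 + g(8*(-25)) = 65821 + (-62910 + (8*(-25))³ - 466*(8*(-25))² + 136*(8*(-25)))/(-466 + 8*(-25)) = 65821 + (-62910 + (-200)³ - 466*(-200)² + 136*(-200))/(-466 - 200) = 65821 + (-62910 - 8000000 - 466*40000 - 27200)/(-666) = 65821 - (-62910 - 8000000 - 18640000 - 27200)/666 = 65821 - 1/666*(-26730110) = 65821 + 13365055/333 = 35283448/333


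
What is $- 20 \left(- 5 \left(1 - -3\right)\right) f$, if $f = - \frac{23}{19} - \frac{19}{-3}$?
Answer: $\frac{116800}{57} \approx 2049.1$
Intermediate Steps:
$f = \frac{292}{57}$ ($f = \left(-23\right) \frac{1}{19} - - \frac{19}{3} = - \frac{23}{19} + \frac{19}{3} = \frac{292}{57} \approx 5.1228$)
$- 20 \left(- 5 \left(1 - -3\right)\right) f = - 20 \left(- 5 \left(1 - -3\right)\right) \frac{292}{57} = - 20 \left(- 5 \left(1 + 3\right)\right) \frac{292}{57} = - 20 \left(\left(-5\right) 4\right) \frac{292}{57} = \left(-20\right) \left(-20\right) \frac{292}{57} = 400 \cdot \frac{292}{57} = \frac{116800}{57}$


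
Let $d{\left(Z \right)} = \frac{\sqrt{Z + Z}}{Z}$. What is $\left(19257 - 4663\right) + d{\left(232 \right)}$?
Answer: $14594 + \frac{\sqrt{29}}{58} \approx 14594.0$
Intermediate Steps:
$d{\left(Z \right)} = \frac{\sqrt{2}}{\sqrt{Z}}$ ($d{\left(Z \right)} = \frac{\sqrt{2 Z}}{Z} = \frac{\sqrt{2} \sqrt{Z}}{Z} = \frac{\sqrt{2}}{\sqrt{Z}}$)
$\left(19257 - 4663\right) + d{\left(232 \right)} = \left(19257 - 4663\right) + \frac{\sqrt{2}}{2 \sqrt{58}} = 14594 + \sqrt{2} \frac{\sqrt{58}}{116} = 14594 + \frac{\sqrt{29}}{58}$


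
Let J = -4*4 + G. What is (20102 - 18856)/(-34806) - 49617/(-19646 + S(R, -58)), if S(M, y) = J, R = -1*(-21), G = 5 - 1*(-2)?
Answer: 851239586/342055965 ≈ 2.4886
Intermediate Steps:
G = 7 (G = 5 + 2 = 7)
R = 21
J = -9 (J = -4*4 + 7 = -16 + 7 = -9)
S(M, y) = -9
(20102 - 18856)/(-34806) - 49617/(-19646 + S(R, -58)) = (20102 - 18856)/(-34806) - 49617/(-19646 - 9) = 1246*(-1/34806) - 49617/(-19655) = -623/17403 - 49617*(-1/19655) = -623/17403 + 49617/19655 = 851239586/342055965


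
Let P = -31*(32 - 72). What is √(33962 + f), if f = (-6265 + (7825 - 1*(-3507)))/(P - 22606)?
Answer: 5*√7656171366/2374 ≈ 184.29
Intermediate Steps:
P = 1240 (P = -31*(-40) = 1240)
f = -563/2374 (f = (-6265 + (7825 - 1*(-3507)))/(1240 - 22606) = (-6265 + (7825 + 3507))/(-21366) = (-6265 + 11332)*(-1/21366) = 5067*(-1/21366) = -563/2374 ≈ -0.23715)
√(33962 + f) = √(33962 - 563/2374) = √(80625225/2374) = 5*√7656171366/2374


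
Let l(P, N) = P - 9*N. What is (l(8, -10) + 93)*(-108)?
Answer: -20628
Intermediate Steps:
(l(8, -10) + 93)*(-108) = ((8 - 9*(-10)) + 93)*(-108) = ((8 + 90) + 93)*(-108) = (98 + 93)*(-108) = 191*(-108) = -20628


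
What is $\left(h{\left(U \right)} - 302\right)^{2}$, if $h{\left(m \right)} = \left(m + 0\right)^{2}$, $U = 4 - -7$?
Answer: $32761$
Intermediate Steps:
$U = 11$ ($U = 4 + 7 = 11$)
$h{\left(m \right)} = m^{2}$
$\left(h{\left(U \right)} - 302\right)^{2} = \left(11^{2} - 302\right)^{2} = \left(121 - 302\right)^{2} = \left(-181\right)^{2} = 32761$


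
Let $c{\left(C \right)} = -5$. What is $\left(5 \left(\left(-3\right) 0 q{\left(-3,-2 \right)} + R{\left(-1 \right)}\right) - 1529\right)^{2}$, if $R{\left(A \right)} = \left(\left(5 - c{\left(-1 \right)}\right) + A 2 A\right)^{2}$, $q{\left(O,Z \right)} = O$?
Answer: $654481$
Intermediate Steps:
$R{\left(A \right)} = \left(10 + 2 A^{2}\right)^{2}$ ($R{\left(A \right)} = \left(\left(5 - -5\right) + A 2 A\right)^{2} = \left(\left(5 + 5\right) + 2 A A\right)^{2} = \left(10 + 2 A^{2}\right)^{2}$)
$\left(5 \left(\left(-3\right) 0 q{\left(-3,-2 \right)} + R{\left(-1 \right)}\right) - 1529\right)^{2} = \left(5 \left(\left(-3\right) 0 \left(-3\right) + 4 \left(5 + \left(-1\right)^{2}\right)^{2}\right) - 1529\right)^{2} = \left(5 \left(0 \left(-3\right) + 4 \left(5 + 1\right)^{2}\right) - 1529\right)^{2} = \left(5 \left(0 + 4 \cdot 6^{2}\right) - 1529\right)^{2} = \left(5 \left(0 + 4 \cdot 36\right) - 1529\right)^{2} = \left(5 \left(0 + 144\right) - 1529\right)^{2} = \left(5 \cdot 144 - 1529\right)^{2} = \left(720 - 1529\right)^{2} = \left(-809\right)^{2} = 654481$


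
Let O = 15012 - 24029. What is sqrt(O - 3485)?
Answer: I*sqrt(12502) ≈ 111.81*I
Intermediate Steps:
O = -9017
sqrt(O - 3485) = sqrt(-9017 - 3485) = sqrt(-12502) = I*sqrt(12502)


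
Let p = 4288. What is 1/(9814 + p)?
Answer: 1/14102 ≈ 7.0912e-5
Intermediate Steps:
1/(9814 + p) = 1/(9814 + 4288) = 1/14102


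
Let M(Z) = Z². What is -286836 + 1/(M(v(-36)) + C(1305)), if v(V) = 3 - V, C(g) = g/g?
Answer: -436564391/1522 ≈ -2.8684e+5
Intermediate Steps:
C(g) = 1
-286836 + 1/(M(v(-36)) + C(1305)) = -286836 + 1/((3 - 1*(-36))² + 1) = -286836 + 1/((3 + 36)² + 1) = -286836 + 1/(39² + 1) = -286836 + 1/(1521 + 1) = -286836 + 1/1522 = -436564391/1522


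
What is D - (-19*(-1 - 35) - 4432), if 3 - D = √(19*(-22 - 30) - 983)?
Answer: 3751 - 3*I*√219 ≈ 3751.0 - 44.396*I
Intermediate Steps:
D = 3 - 3*I*√219 (D = 3 - √(19*(-22 - 30) - 983) = 3 - √(19*(-52) - 983) = 3 - √(-988 - 983) = 3 - √(-1971) = 3 - 3*I*√219 ≈ 3.0 - 44.396*I)
D - (-19*(-1 - 35) - 4432) = (3 - 3*I*√219) - (-19*(-1 - 35) - 4432) = (3 - 3*I*√219) - (-19*(-36) - 4432) = (3 - 3*I*√219) - (684 - 4432) = (3 - 3*I*√219) - 1*(-3748) = (3 - 3*I*√219) + 3748 = 3751 - 3*I*√219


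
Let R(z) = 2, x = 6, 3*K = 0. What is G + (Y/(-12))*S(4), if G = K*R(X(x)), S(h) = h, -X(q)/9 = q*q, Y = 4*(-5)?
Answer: 20/3 ≈ 6.6667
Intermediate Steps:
K = 0 (K = (⅓)*0 = 0)
Y = -20
X(q) = -9*q² (X(q) = -9*q*q = -9*q²)
G = 0 (G = 0*2 = 0)
G + (Y/(-12))*S(4) = 0 - 20/(-12)*4 = 0 - 20*(-1/12)*4 = 0 + (5/3)*4 = 0 + 20/3 = 20/3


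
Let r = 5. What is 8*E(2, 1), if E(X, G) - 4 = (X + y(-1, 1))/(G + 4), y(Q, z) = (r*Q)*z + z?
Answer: 144/5 ≈ 28.800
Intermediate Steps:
y(Q, z) = z + 5*Q*z (y(Q, z) = (5*Q)*z + z = 5*Q*z + z = z + 5*Q*z)
E(X, G) = 4 + (-4 + X)/(4 + G) (E(X, G) = 4 + (X + 1*(1 + 5*(-1)))/(G + 4) = 4 + (X + 1*(1 - 5))/(4 + G) = 4 + (X + 1*(-4))/(4 + G) = 4 + (X - 4)/(4 + G) = 4 + (-4 + X)/(4 + G))
8*E(2, 1) = 8*((12 + 2 + 4*1)/(4 + 1)) = 8*((12 + 2 + 4)/5) = 8*((1/5)*18) = 8*(18/5) = 144/5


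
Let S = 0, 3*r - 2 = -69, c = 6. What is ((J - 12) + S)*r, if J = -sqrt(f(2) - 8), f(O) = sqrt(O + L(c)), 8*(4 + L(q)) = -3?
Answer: 268 + 67*sqrt(-32 + I*sqrt(38))/6 ≈ 274.06 + 63.458*I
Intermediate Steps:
r = -67/3 (r = 2/3 + (1/3)*(-69) = 2/3 - 23 = -67/3 ≈ -22.333)
L(q) = -35/8 (L(q) = -4 + (1/8)*(-3) = -4 - 3/8 = -35/8)
f(O) = sqrt(-35/8 + O) (f(O) = sqrt(O - 35/8) = sqrt(-35/8 + O))
J = -sqrt(-8 + I*sqrt(38)/4) (J = -sqrt(sqrt(-70 + 16*2)/4 - 8) = -sqrt(sqrt(-70 + 32)/4 - 8) = -sqrt(sqrt(-38)/4 - 8) = -sqrt((I*sqrt(38))/4 - 8) = -sqrt(I*sqrt(38)/4 - 8) = -sqrt(-8 + I*sqrt(38)/4) ≈ -0.27119 - 2.8414*I)
((J - 12) + S)*r = ((-sqrt(-32 + I*sqrt(38))/2 - 12) + 0)*(-67/3) = ((-12 - sqrt(-32 + I*sqrt(38))/2) + 0)*(-67/3) = (-12 - sqrt(-32 + I*sqrt(38))/2)*(-67/3) = 268 + 67*sqrt(-32 + I*sqrt(38))/6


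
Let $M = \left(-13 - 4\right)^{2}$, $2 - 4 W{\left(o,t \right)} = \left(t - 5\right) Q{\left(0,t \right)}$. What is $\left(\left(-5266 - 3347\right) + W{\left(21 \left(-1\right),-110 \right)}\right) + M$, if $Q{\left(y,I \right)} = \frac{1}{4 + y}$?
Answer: $- \frac{133061}{16} \approx -8316.3$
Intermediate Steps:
$W{\left(o,t \right)} = \frac{13}{16} - \frac{t}{16}$ ($W{\left(o,t \right)} = \frac{1}{2} - \frac{\left(t - 5\right) \frac{1}{4 + 0}}{4} = \frac{1}{2} - \frac{\left(-5 + t\right) \frac{1}{4}}{4} = \frac{1}{2} - \frac{- \frac{5}{4} + \frac{t}{4}}{4} = \frac{1}{2} - \left(- \frac{5}{16} + \frac{t}{16}\right) = \frac{13}{16} - \frac{t}{16}$)
$M = 289$ ($M = \left(-17\right)^{2} = 289$)
$\left(\left(-5266 - 3347\right) + W{\left(21 \left(-1\right),-110 \right)}\right) + M = \left(\left(-5266 - 3347\right) + \left(\frac{13}{16} - - \frac{55}{8}\right)\right) + 289 = \left(\left(-5266 - 3347\right) + \left(\frac{13}{16} + \frac{55}{8}\right)\right) + 289 = \left(-8613 + \frac{123}{16}\right) + 289 = - \frac{137685}{16} + 289 = - \frac{133061}{16}$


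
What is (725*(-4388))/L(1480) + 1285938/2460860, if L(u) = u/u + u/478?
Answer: -935533073734349/1204590970 ≈ -7.7664e+5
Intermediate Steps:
L(u) = 1 + u/478 (L(u) = 1 + u*(1/478) = 1 + u/478)
(725*(-4388))/L(1480) + 1285938/2460860 = (725*(-4388))/(1 + (1/478)*1480) + 1285938/2460860 = -3181300/(1 + 740/239) + 1285938*(1/2460860) = -3181300/979/239 + 642969/1230430 = -3181300*239/979 + 642969/1230430 = -760330700/979 + 642969/1230430 = -935533073734349/1204590970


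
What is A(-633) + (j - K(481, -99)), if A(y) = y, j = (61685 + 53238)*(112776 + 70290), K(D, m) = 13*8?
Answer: 21038493181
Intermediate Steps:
K(D, m) = 104
j = 21038493918 (j = 114923*183066 = 21038493918)
A(-633) + (j - K(481, -99)) = -633 + (21038493918 - 1*104) = -633 + (21038493918 - 104) = -633 + 21038493814 = 21038493181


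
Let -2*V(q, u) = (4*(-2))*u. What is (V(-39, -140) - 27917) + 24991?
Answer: -3486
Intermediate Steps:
V(q, u) = 4*u (V(q, u) = -4*(-2)*u/2 = -(-4)*u = 4*u)
(V(-39, -140) - 27917) + 24991 = (4*(-140) - 27917) + 24991 = (-560 - 27917) + 24991 = -28477 + 24991 = -3486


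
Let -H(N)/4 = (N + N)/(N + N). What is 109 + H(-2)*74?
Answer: -187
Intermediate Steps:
H(N) = -4 (H(N) = -4*(N + N)/(N + N) = -4*2*N/(2*N) = -4*2*N*1/(2*N) = -4*1 = -4)
109 + H(-2)*74 = 109 - 4*74 = 109 - 296 = -187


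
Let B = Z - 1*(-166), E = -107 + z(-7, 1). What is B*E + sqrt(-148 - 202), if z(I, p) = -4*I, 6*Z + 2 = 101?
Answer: -28835/2 + 5*I*sqrt(14) ≈ -14418.0 + 18.708*I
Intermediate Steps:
Z = 33/2 (Z = -1/3 + (1/6)*101 = -1/3 + 101/6 = 33/2 ≈ 16.500)
E = -79 (E = -107 - 4*(-7) = -107 + 28 = -79)
B = 365/2 (B = 33/2 - 1*(-166) = 33/2 + 166 = 365/2 ≈ 182.50)
B*E + sqrt(-148 - 202) = (365/2)*(-79) + sqrt(-148 - 202) = -28835/2 + sqrt(-350) = -28835/2 + 5*I*sqrt(14)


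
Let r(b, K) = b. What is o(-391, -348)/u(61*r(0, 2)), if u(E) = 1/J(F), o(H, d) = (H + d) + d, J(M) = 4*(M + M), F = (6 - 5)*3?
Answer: -26088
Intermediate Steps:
F = 3 (F = 1*3 = 3)
J(M) = 8*M (J(M) = 4*(2*M) = 8*M)
o(H, d) = H + 2*d
u(E) = 1/24 (u(E) = 1/(8*3) = 1/24)
o(-391, -348)/u(61*r(0, 2)) = (-391 + 2*(-348))/(1/24) = (-391 - 696)*24 = -1087*24 = -26088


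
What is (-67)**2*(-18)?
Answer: -80802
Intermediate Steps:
(-67)**2*(-18) = 4489*(-18) = -80802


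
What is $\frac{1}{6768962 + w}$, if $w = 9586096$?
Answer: $\frac{1}{16355058} \approx 6.1143 \cdot 10^{-8}$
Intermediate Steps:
$\frac{1}{6768962 + w} = \frac{1}{6768962 + 9586096} = \frac{1}{16355058}$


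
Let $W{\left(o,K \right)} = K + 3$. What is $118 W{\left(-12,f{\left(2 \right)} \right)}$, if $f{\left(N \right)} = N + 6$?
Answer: $1298$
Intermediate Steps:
$f{\left(N \right)} = 6 + N$
$W{\left(o,K \right)} = 3 + K$
$118 W{\left(-12,f{\left(2 \right)} \right)} = 118 \left(3 + \left(6 + 2\right)\right) = 118 \left(3 + 8\right) = 118 \cdot 11 = 1298$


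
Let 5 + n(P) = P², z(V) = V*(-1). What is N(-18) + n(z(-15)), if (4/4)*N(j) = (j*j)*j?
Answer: -5612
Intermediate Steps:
z(V) = -V
N(j) = j³ (N(j) = (j*j)*j = j²*j = j³)
n(P) = -5 + P²
N(-18) + n(z(-15)) = (-18)³ + (-5 + (-1*(-15))²) = -5832 + (-5 + 15²) = -5832 + (-5 + 225) = -5832 + 220 = -5612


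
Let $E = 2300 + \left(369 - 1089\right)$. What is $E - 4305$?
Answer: $-2725$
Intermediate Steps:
$E = 1580$ ($E = 2300 - 720 = 1580$)
$E - 4305 = 1580 - 4305 = -2725$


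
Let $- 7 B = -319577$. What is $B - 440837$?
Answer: $- \frac{2766282}{7} \approx -3.9518 \cdot 10^{5}$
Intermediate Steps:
$B = \frac{319577}{7}$ ($B = \left(- \frac{1}{7}\right) \left(-319577\right) = \frac{319577}{7} \approx 45654.0$)
$B - 440837 = \frac{319577}{7} - 440837 = - \frac{2766282}{7}$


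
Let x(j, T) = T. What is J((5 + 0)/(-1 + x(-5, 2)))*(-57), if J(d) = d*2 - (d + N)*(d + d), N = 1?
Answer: 2850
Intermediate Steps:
J(d) = 2*d - 2*d*(1 + d) (J(d) = d*2 - (d + 1)*(d + d) = 2*d - (1 + d)*2*d = 2*d - 2*d*(1 + d))
J((5 + 0)/(-1 + x(-5, 2)))*(-57) = -2*(5 + 0)²/(-1 + 2)²*(-57) = -2*(5/1)²*(-57) = -2*(5*1)²*(-57) = -2*5²*(-57) = -2*25*(-57) = -50*(-57) = 2850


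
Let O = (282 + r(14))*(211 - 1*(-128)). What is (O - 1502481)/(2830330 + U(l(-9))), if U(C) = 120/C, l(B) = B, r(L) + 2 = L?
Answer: -841689/1698190 ≈ -0.49564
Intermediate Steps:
r(L) = -2 + L
O = 99666 (O = (282 + (-2 + 14))*(211 - 1*(-128)) = (282 + 12)*(211 + 128) = 294*339 = 99666)
(O - 1502481)/(2830330 + U(l(-9))) = (99666 - 1502481)/(2830330 + 120/(-9)) = -1402815/(2830330 + 120*(-⅑)) = -1402815/(2830330 - 40/3) = -1402815/8490950/3 = -1402815*3/8490950 = -841689/1698190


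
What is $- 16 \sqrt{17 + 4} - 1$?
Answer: $-1 - 16 \sqrt{21} \approx -74.321$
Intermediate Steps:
$- 16 \sqrt{17 + 4} - 1 = - 16 \sqrt{21} - 1 = -1 - 16 \sqrt{21}$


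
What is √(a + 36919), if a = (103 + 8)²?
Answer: 2*√12310 ≈ 221.90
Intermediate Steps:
a = 12321 (a = 111² = 12321)
√(a + 36919) = √(12321 + 36919) = √49240 = 2*√12310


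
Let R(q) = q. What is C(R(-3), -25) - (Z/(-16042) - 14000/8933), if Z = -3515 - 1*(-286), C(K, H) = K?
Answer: -234166215/143303186 ≈ -1.6341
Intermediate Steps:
Z = -3229 (Z = -3515 + 286 = -3229)
C(R(-3), -25) - (Z/(-16042) - 14000/8933) = -3 - (-3229/(-16042) - 14000/8933) = -3 - (-3229*(-1/16042) - 14000*1/8933) = -3 - (3229/16042 - 14000/8933) = -3 - 1*(-195743343/143303186) = -3 + 195743343/143303186 = -234166215/143303186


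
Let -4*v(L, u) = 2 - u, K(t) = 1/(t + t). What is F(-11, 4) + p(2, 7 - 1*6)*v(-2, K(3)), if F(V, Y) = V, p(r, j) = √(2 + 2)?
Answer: -143/12 ≈ -11.917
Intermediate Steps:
p(r, j) = 2 (p(r, j) = √4 = 2)
K(t) = 1/(2*t)
v(L, u) = -½ + u/4 (v(L, u) = -(2 - u)/4 = -½ + u/4)
F(-11, 4) + p(2, 7 - 1*6)*v(-2, K(3)) = -11 + 2*(-½ + ((½)/3)/4) = -11 + 2*(-½ + ((½)*(⅓))/4) = -11 + 2*(-½ + (¼)*(⅙)) = -11 + 2*(-½ + 1/24) = -11 + 2*(-11/24) = -11 - 11/12 = -143/12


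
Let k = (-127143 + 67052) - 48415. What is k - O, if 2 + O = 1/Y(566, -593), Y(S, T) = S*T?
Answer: -36418065551/335638 ≈ -1.0850e+5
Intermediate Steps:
O = -671277/335638 (O = -2 + 1/(566*(-593)) = -2 + 1/(-335638) = -2 - 1/335638 = -671277/335638 ≈ -2.0000)
k = -108506 (k = -60091 - 48415 = -108506)
k - O = -108506 - 1*(-671277/335638) = -108506 + 671277/335638 = -36418065551/335638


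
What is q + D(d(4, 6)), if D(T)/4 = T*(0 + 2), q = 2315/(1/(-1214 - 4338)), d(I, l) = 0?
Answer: -12852880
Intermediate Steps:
q = -12852880 (q = 2315/(1/(-5552)) = 2315/(-1/5552) = 2315*(-5552) = -12852880)
D(T) = 8*T (D(T) = 4*(T*(0 + 2)) = 4*(T*2) = 4*(2*T) = 8*T)
q + D(d(4, 6)) = -12852880 + 8*0 = -12852880 + 0 = -12852880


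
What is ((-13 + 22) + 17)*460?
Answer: 11960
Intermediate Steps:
((-13 + 22) + 17)*460 = (9 + 17)*460 = 26*460 = 11960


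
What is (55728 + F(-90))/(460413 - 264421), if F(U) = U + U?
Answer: 13887/48998 ≈ 0.28342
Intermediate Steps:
F(U) = 2*U
(55728 + F(-90))/(460413 - 264421) = (55728 + 2*(-90))/(460413 - 264421) = (55728 - 180)/195992 = 55548*(1/195992) = 13887/48998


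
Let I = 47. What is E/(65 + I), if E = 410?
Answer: 205/56 ≈ 3.6607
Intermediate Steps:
E/(65 + I) = 410/(65 + 47) = 410/112 = (1/112)*410 = 205/56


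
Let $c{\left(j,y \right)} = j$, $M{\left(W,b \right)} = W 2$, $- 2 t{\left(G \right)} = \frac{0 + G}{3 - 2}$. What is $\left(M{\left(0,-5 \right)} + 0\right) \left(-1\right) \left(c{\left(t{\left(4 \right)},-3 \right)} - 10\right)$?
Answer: $0$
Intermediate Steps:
$t{\left(G \right)} = - \frac{G}{2}$ ($t{\left(G \right)} = - \frac{\left(0 + G\right) \frac{1}{3 - 2}}{2} = - \frac{G 1^{-1}}{2} = - \frac{G 1}{2} = - \frac{G}{2}$)
$M{\left(W,b \right)} = 2 W$
$\left(M{\left(0,-5 \right)} + 0\right) \left(-1\right) \left(c{\left(t{\left(4 \right)},-3 \right)} - 10\right) = \left(2 \cdot 0 + 0\right) \left(-1\right) \left(\left(- \frac{1}{2}\right) 4 - 10\right) = \left(0 + 0\right) \left(-1\right) \left(-2 - 10\right) = 0 \left(-1\right) \left(-12\right) = 0 \left(-12\right) = 0$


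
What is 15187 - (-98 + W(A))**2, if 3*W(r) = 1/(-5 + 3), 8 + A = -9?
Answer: 199811/36 ≈ 5550.3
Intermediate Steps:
A = -17 (A = -8 - 9 = -17)
W(r) = -1/6 (W(r) = 1/(3*(-5 + 3)) = (1/3)/(-2) = (1/3)*(-1/2) = -1/6)
15187 - (-98 + W(A))**2 = 15187 - (-98 - 1/6)**2 = 15187 - (-589/6)**2 = 15187 - 1*346921/36 = 15187 - 346921/36 = 199811/36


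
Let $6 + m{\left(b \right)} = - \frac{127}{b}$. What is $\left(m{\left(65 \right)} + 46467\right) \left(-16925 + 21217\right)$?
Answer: $\frac{12961144696}{65} \approx 1.994 \cdot 10^{8}$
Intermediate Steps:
$m{\left(b \right)} = -6 - \frac{127}{b}$
$\left(m{\left(65 \right)} + 46467\right) \left(-16925 + 21217\right) = \left(\left(-6 - \frac{127}{65}\right) + 46467\right) \left(-16925 + 21217\right) = \left(\left(-6 - \frac{127}{65}\right) + 46467\right) 4292 = \left(- \frac{517}{65} + 46467\right) 4292 = \frac{3019838}{65} \cdot 4292 = \frac{12961144696}{65}$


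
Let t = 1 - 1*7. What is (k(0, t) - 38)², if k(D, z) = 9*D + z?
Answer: 1936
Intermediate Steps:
t = -6 (t = 1 - 7 = -6)
k(D, z) = z + 9*D
(k(0, t) - 38)² = ((-6 + 9*0) - 38)² = ((-6 + 0) - 38)² = (-6 - 38)² = (-44)² = 1936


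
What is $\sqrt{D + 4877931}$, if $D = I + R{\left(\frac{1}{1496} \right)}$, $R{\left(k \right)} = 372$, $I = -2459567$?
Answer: $4 \sqrt{151171} \approx 1555.2$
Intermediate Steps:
$D = -2459195$ ($D = -2459567 + 372 = -2459195$)
$\sqrt{D + 4877931} = \sqrt{-2459195 + 4877931} = \sqrt{2418736} = 4 \sqrt{151171}$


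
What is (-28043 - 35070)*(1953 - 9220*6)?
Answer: 3368151471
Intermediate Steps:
(-28043 - 35070)*(1953 - 9220*6) = -63113*(1953 - 55320) = -63113*(-53367) = 3368151471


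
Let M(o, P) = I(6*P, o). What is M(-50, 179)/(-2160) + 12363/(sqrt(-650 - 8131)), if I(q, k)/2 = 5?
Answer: -1/216 - 4121*I*sqrt(8781)/2927 ≈ -0.0046296 - 131.93*I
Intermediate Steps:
I(q, k) = 10 (I(q, k) = 2*5 = 10)
M(o, P) = 10
M(-50, 179)/(-2160) + 12363/(sqrt(-650 - 8131)) = 10/(-2160) + 12363/(sqrt(-650 - 8131)) = 10*(-1/2160) + 12363/(sqrt(-8781)) = -1/216 + 12363/((I*sqrt(8781))) = -1/216 + 12363*(-I*sqrt(8781)/8781) = -1/216 - 4121*I*sqrt(8781)/2927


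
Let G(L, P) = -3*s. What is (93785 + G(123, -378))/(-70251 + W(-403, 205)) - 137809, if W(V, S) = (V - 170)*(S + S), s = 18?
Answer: -42056782160/305181 ≈ -1.3781e+5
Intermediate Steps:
W(V, S) = 2*S*(-170 + V) (W(V, S) = (-170 + V)*(2*S) = 2*S*(-170 + V))
G(L, P) = -54 (G(L, P) = -3*18 = -54)
(93785 + G(123, -378))/(-70251 + W(-403, 205)) - 137809 = (93785 - 54)/(-70251 + 2*205*(-170 - 403)) - 137809 = 93731/(-70251 + 2*205*(-573)) - 137809 = 93731/(-70251 - 234930) - 137809 = 93731/(-305181) - 137809 = 93731*(-1/305181) - 137809 = -93731/305181 - 137809 = -42056782160/305181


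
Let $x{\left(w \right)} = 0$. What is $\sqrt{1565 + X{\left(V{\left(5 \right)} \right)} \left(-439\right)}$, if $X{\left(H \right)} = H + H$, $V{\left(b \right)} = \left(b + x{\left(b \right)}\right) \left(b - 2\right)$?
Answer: $i \sqrt{11605} \approx 107.73 i$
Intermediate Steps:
$V{\left(b \right)} = b \left(-2 + b\right)$ ($V{\left(b \right)} = \left(b + 0\right) \left(b - 2\right) = b \left(-2 + b\right)$)
$X{\left(H \right)} = 2 H$
$\sqrt{1565 + X{\left(V{\left(5 \right)} \right)} \left(-439\right)} = \sqrt{1565 + 2 \cdot 5 \left(-2 + 5\right) \left(-439\right)} = \sqrt{1565 + 2 \cdot 5 \cdot 3 \left(-439\right)} = \sqrt{1565 + 2 \cdot 15 \left(-439\right)} = \sqrt{1565 + 30 \left(-439\right)} = \sqrt{1565 - 13170} = \sqrt{-11605} = i \sqrt{11605}$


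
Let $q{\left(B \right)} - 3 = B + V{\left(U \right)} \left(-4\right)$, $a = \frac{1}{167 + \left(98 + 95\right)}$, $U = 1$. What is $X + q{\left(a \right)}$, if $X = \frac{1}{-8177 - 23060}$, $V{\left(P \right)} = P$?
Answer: $- \frac{11214443}{11245320} \approx -0.99725$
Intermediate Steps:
$a = \frac{1}{360}$ ($a = \frac{1}{167 + 193} = \frac{1}{360} \approx 0.0027778$)
$q{\left(B \right)} = -1 + B$ ($q{\left(B \right)} = 3 + \left(B + 1 \left(-4\right)\right) = 3 + \left(B - 4\right) = 3 + \left(-4 + B\right) = -1 + B$)
$X = - \frac{1}{31237}$ ($X = \frac{1}{-31237} = - \frac{1}{31237} \approx -3.2013 \cdot 10^{-5}$)
$X + q{\left(a \right)} = - \frac{1}{31237} + \left(-1 + \frac{1}{360}\right) = - \frac{1}{31237} - \frac{359}{360} = - \frac{11214443}{11245320}$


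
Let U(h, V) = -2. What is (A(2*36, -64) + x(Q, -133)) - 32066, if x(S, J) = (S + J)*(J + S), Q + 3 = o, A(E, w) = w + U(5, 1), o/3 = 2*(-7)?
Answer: -448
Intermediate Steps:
o = -42 (o = 3*(2*(-7)) = 3*(-14) = -42)
A(E, w) = -2 + w (A(E, w) = w - 2 = -2 + w)
Q = -45 (Q = -3 - 42 = -45)
x(S, J) = (J + S)² (x(S, J) = (J + S)*(J + S) = (J + S)²)
(A(2*36, -64) + x(Q, -133)) - 32066 = ((-2 - 64) + (-133 - 45)²) - 32066 = (-66 + (-178)²) - 32066 = (-66 + 31684) - 32066 = 31618 - 32066 = -448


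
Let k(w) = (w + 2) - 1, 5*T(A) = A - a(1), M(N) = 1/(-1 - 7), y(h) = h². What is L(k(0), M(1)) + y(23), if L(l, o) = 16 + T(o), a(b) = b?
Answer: 21791/40 ≈ 544.78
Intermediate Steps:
M(N) = -⅛ (M(N) = 1/(-8) = -⅛)
T(A) = -⅕ + A/5 (T(A) = (A - 1*1)/5 = (A - 1)/5 = (-1 + A)/5 = -⅕ + A/5)
k(w) = 1 + w (k(w) = (2 + w) - 1 = 1 + w)
L(l, o) = 79/5 + o/5 (L(l, o) = 16 + (-⅕ + o/5) = 79/5 + o/5)
L(k(0), M(1)) + y(23) = (79/5 + (⅕)*(-⅛)) + 23² = (79/5 - 1/40) + 529 = 631/40 + 529 = 21791/40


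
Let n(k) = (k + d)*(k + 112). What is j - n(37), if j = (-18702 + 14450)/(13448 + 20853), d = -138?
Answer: 516191497/34301 ≈ 15049.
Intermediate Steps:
n(k) = (-138 + k)*(112 + k) (n(k) = (k - 138)*(k + 112) = (-138 + k)*(112 + k))
j = -4252/34301 ≈ -0.12396
j - n(37) = -4252/34301 - (-15456 + 37² - 26*37) = -4252/34301 - (-15456 + 1369 - 962) = -4252/34301 - 1*(-15049) = -4252/34301 + 15049 = 516191497/34301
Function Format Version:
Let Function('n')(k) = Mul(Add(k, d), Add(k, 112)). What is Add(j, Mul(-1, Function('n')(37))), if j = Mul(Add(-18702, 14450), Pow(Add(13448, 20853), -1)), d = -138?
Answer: Rational(516191497, 34301) ≈ 15049.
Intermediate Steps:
Function('n')(k) = Mul(Add(-138, k), Add(112, k)) (Function('n')(k) = Mul(Add(k, -138), Add(k, 112)) = Mul(Add(-138, k), Add(112, k)))
j = Rational(-4252, 34301) (j = Mul(-4252, Pow(34301, -1)) = Mul(-4252, Rational(1, 34301)) = Rational(-4252, 34301) ≈ -0.12396)
Add(j, Mul(-1, Function('n')(37))) = Add(Rational(-4252, 34301), Mul(-1, Add(-15456, Pow(37, 2), Mul(-26, 37)))) = Add(Rational(-4252, 34301), Mul(-1, Add(-15456, 1369, -962))) = Add(Rational(-4252, 34301), Mul(-1, -15049)) = Add(Rational(-4252, 34301), 15049) = Rational(516191497, 34301)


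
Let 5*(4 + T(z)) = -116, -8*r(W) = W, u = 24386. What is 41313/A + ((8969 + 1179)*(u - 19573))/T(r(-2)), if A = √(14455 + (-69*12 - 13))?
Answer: -61052905/34 + 13771*√13614/4538 ≈ -1.7953e+6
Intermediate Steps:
r(W) = -W/8
A = √13614 (A = √(14455 + (-828 - 13)) = √(14455 - 841) = √13614 ≈ 116.68)
T(z) = -136/5 (T(z) = -4 + (⅕)*(-116) = -4 - 116/5 = -136/5)
41313/A + ((8969 + 1179)*(u - 19573))/T(r(-2)) = 41313/(√13614) + ((8969 + 1179)*(24386 - 19573))/(-136/5) = 41313*(√13614/13614) + (10148*4813)*(-5/136) = 13771*√13614/4538 + 48842324*(-5/136) = 13771*√13614/4538 - 61052905/34 = -61052905/34 + 13771*√13614/4538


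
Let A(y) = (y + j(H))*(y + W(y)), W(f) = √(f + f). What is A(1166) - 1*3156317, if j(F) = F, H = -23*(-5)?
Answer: -1662671 + 2562*√583 ≈ -1.6008e+6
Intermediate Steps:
H = 115
W(f) = √2*√f (W(f) = √(2*f) = √2*√f)
A(y) = (115 + y)*(y + √2*√y) (A(y) = (y + 115)*(y + √2*√y) = (115 + y)*(y + √2*√y))
A(1166) - 1*3156317 = (1166² + 115*1166 + √2*1166^(3/2) + 115*√2*√1166) - 1*3156317 = (1359556 + 134090 + √2*(1166*√1166) + 230*√583) - 3156317 = (1359556 + 134090 + 2332*√583 + 230*√583) - 3156317 = (1493646 + 2562*√583) - 3156317 = -1662671 + 2562*√583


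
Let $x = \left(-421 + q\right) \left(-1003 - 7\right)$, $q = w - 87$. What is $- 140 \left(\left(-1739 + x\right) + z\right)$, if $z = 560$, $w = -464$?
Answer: $-137275740$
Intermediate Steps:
$q = -551$ ($q = -464 - 87 = -551$)
$x = 981720$ ($x = \left(-421 - 551\right) \left(-1003 - 7\right) = \left(-972\right) \left(-1010\right) = 981720$)
$- 140 \left(\left(-1739 + x\right) + z\right) = - 140 \left(\left(-1739 + 981720\right) + 560\right) = - 140 \left(979981 + 560\right) = \left(-140\right) 980541 = -137275740$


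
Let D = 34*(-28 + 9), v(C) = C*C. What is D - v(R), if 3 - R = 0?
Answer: -655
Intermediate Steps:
R = 3 (R = 3 - 1*0 = 3 + 0 = 3)
v(C) = C**2
D = -646 (D = 34*(-19) = -646)
D - v(R) = -646 - 3**2 = -646 - 9 = -655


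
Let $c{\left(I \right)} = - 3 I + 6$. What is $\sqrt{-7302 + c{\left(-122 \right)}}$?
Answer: $3 i \sqrt{770} \approx 83.247 i$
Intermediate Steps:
$c{\left(I \right)} = 6 - 3 I$
$\sqrt{-7302 + c{\left(-122 \right)}} = \sqrt{-7302 + \left(6 - -366\right)} = \sqrt{-7302 + \left(6 + 366\right)} = \sqrt{-7302 + 372} = \sqrt{-6930} = 3 i \sqrt{770}$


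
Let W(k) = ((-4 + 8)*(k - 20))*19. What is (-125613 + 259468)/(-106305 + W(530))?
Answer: -1409/711 ≈ -1.9817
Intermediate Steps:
W(k) = -1520 + 76*k (W(k) = (4*(-20 + k))*19 = (-80 + 4*k)*19 = -1520 + 76*k)
(-125613 + 259468)/(-106305 + W(530)) = (-125613 + 259468)/(-106305 + (-1520 + 76*530)) = 133855/(-106305 + (-1520 + 40280)) = 133855/(-106305 + 38760) = 133855/(-67545) = 133855*(-1/67545) = -1409/711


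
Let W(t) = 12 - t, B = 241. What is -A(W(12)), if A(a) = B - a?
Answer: -241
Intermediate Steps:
A(a) = 241 - a
-A(W(12)) = -(241 - (12 - 1*12)) = -(241 - (12 - 12)) = -(241 - 1*0) = -(241 + 0) = -1*241 = -241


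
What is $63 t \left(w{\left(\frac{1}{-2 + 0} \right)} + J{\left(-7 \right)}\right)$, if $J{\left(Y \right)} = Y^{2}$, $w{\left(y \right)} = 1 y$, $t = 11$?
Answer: $\frac{67221}{2} \approx 33611.0$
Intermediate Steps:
$w{\left(y \right)} = y$
$63 t \left(w{\left(\frac{1}{-2 + 0} \right)} + J{\left(-7 \right)}\right) = 63 \cdot 11 \left(\frac{1}{-2 + 0} + \left(-7\right)^{2}\right) = 693 \left(\frac{1}{-2} + 49\right) = 693 \left(- \frac{1}{2} + 49\right) = 693 \cdot \frac{97}{2} = \frac{67221}{2}$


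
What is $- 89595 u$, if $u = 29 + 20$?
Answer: $-4390155$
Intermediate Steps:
$u = 49$
$- 89595 u = \left(-89595\right) 49 = -4390155$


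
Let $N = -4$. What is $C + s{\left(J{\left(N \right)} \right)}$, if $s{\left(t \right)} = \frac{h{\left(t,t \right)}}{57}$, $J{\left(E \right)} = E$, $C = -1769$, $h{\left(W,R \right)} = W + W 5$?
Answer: $- \frac{33619}{19} \approx -1769.4$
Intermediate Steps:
$h{\left(W,R \right)} = 6 W$ ($h{\left(W,R \right)} = W + 5 W = 6 W$)
$s{\left(t \right)} = \frac{2 t}{19}$ ($s{\left(t \right)} = \frac{6 t}{57} = 6 t \frac{1}{57} = \frac{2 t}{19}$)
$C + s{\left(J{\left(N \right)} \right)} = -1769 + \frac{2}{19} \left(-4\right) = -1769 - \frac{8}{19} = - \frac{33619}{19}$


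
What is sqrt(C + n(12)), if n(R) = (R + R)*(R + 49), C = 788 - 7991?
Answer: I*sqrt(5739) ≈ 75.756*I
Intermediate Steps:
C = -7203
n(R) = 2*R*(49 + R) (n(R) = (2*R)*(49 + R) = 2*R*(49 + R))
sqrt(C + n(12)) = sqrt(-7203 + 2*12*(49 + 12)) = sqrt(-7203 + 2*12*61) = sqrt(-7203 + 1464) = sqrt(-5739) = I*sqrt(5739)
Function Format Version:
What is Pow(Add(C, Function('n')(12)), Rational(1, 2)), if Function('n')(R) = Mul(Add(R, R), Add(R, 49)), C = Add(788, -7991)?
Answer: Mul(I, Pow(5739, Rational(1, 2))) ≈ Mul(75.756, I)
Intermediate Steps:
C = -7203
Function('n')(R) = Mul(2, R, Add(49, R)) (Function('n')(R) = Mul(Mul(2, R), Add(49, R)) = Mul(2, R, Add(49, R)))
Pow(Add(C, Function('n')(12)), Rational(1, 2)) = Pow(Add(-7203, Mul(2, 12, Add(49, 12))), Rational(1, 2)) = Pow(Add(-7203, Mul(2, 12, 61)), Rational(1, 2)) = Pow(Add(-7203, 1464), Rational(1, 2)) = Pow(-5739, Rational(1, 2)) = Mul(I, Pow(5739, Rational(1, 2)))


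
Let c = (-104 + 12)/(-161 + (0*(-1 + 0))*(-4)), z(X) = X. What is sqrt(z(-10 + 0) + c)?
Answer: I*sqrt(462)/7 ≈ 3.0706*I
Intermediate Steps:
c = 4/7 (c = -92/(-161 + (0*(-1))*(-4)) = -92/(-161 + 0*(-4)) = -92/(-161 + 0) = -92/(-161) = -92*(-1/161) = 4/7 ≈ 0.57143)
sqrt(z(-10 + 0) + c) = sqrt((-10 + 0) + 4/7) = sqrt(-10 + 4/7) = sqrt(-66/7) = I*sqrt(462)/7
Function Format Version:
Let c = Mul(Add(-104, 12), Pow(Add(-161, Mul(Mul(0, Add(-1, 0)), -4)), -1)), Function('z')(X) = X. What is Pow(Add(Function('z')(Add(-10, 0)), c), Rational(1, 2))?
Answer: Mul(Rational(1, 7), I, Pow(462, Rational(1, 2))) ≈ Mul(3.0706, I)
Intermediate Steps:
c = Rational(4, 7) (c = Mul(-92, Pow(Add(-161, Mul(Mul(0, -1), -4)), -1)) = Mul(-92, Pow(Add(-161, Mul(0, -4)), -1)) = Mul(-92, Pow(Add(-161, 0), -1)) = Mul(-92, Pow(-161, -1)) = Mul(-92, Rational(-1, 161)) = Rational(4, 7) ≈ 0.57143)
Pow(Add(Function('z')(Add(-10, 0)), c), Rational(1, 2)) = Pow(Add(Add(-10, 0), Rational(4, 7)), Rational(1, 2)) = Pow(Add(-10, Rational(4, 7)), Rational(1, 2)) = Pow(Rational(-66, 7), Rational(1, 2)) = Mul(Rational(1, 7), I, Pow(462, Rational(1, 2)))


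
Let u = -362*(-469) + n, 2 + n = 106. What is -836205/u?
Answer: -836205/169882 ≈ -4.9223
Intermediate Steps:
n = 104 (n = -2 + 106 = 104)
u = 169882 (u = -362*(-469) + 104 = 169778 + 104 = 169882)
-836205/u = -836205/169882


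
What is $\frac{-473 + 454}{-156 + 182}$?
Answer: $- \frac{19}{26} \approx -0.73077$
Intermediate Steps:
$\frac{-473 + 454}{-156 + 182} = - \frac{19}{26}$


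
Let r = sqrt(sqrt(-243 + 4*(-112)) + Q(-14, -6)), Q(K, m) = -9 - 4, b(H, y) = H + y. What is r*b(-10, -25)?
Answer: -35*sqrt(-13 + I*sqrt(691)) ≈ -99.998 - 161.01*I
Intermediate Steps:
Q(K, m) = -13
r = sqrt(-13 + I*sqrt(691)) (r = sqrt(sqrt(-243 + 4*(-112)) - 13) = sqrt(sqrt(-243 - 448) - 13) = sqrt(sqrt(-691) - 13) = sqrt(I*sqrt(691) - 13) = sqrt(-13 + I*sqrt(691)) ≈ 2.8571 + 4.6003*I)
r*b(-10, -25) = sqrt(-13 + I*sqrt(691))*(-10 - 25) = sqrt(-13 + I*sqrt(691))*(-35) = -35*sqrt(-13 + I*sqrt(691))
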